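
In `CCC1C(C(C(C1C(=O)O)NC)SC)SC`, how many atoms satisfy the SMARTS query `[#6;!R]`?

The query [#6;!R] means: carbon not in any ring.
Check the 16 heavy atoms by environment: 5× C (in 5-ring) → no; 2× S (acyclic) → no; 6× C (acyclic) → match; 1× N (acyclic) → no; 2× O (acyclic) → no.
That gives 6 matching atoms.

6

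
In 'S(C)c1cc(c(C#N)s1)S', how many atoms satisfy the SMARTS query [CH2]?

0

The query [CH2] means: aliphatic carbon with exactly two hydrogens.
Check the 10 heavy atoms by environment: 1× s (aromatic, H0) → no; 3× c (aromatic, H0) → no; 1× c (aromatic, H1) → no; 1× C (H0) → no; 1× N (H0) → no; 1× S (H1) → no; 1× S (H0) → no; 1× C (H3) → no.
No environment satisfies the query, so 0 matching atoms.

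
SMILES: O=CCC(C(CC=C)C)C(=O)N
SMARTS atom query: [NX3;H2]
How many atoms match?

The query [NX3;H2] means: aliphatic N with 3 total connections, two of them H — an -NH2 nitrogen (amine or amide).
Check the 12 heavy atoms by environment: 2× C (H2, X4) → no; 2× C (H1, X4) → no; 2× C (H1, X3) → no; 1× C (H2, X3) → no; 1× C (H3, X4) → no; 1× C (H0, X3) → no; 2× O (H0, X1) → no; 1× N (H2, X3) → match.
That gives 1 matching atom.

1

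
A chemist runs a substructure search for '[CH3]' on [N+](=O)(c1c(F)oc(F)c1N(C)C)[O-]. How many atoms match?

The query [CH3] means: aliphatic carbon with exactly three hydrogens.
Check the 13 heavy atoms by environment: 1× o (aromatic, H0) → no; 4× c (aromatic, H0) → no; 1× N (H0) → no; 2× C (H3) → match; 2× F (H0) → no; 1× N (charge +1, H0) → no; 1× O (charge -1, H0) → no; 1× O (H0) → no.
That gives 2 matching atoms.

2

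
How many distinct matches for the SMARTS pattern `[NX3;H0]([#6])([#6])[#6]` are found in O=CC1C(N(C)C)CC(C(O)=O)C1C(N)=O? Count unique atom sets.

1

[NX3;H0]([#6])([#6])[#6] is the SMARTS for a tertiary amine: a trivalent nitrogen with no H, bonded to three carbons.
Exactly one fragment in the molecule meets all constraints, giving 1 match.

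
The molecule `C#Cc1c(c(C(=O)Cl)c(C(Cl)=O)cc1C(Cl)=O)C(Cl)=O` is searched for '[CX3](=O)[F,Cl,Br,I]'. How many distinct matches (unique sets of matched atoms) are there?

[CX3](=O)[F,Cl,Br,I] is the SMARTS for an acyl halide: a carbonyl carbon bonded to a halogen.
The molecule carries 4 separate instances of an acyl chloride (-C(=O)Cl) meeting every constraint; each maps to a distinct set of atoms, giving 4 matches.

4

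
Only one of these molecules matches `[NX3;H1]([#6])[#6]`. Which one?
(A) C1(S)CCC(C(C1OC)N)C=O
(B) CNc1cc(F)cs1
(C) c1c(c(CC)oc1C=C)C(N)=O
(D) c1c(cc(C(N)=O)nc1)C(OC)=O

[NX3;H1]([#6])[#6] describes a trivalent nitrogen with one H, bonded to two carbons (a secondary amine).
(A) has a primary amino group (-NH2) but the nitrogen has H2 and only one carbon neighbour.
(B) contains an N-methylamino group (-NHCH3), which satisfies every atom and bond constraint.
(C) has a primary amide (-C(=O)NH2) but the -C(=O)NH2 nitrogen has H2, not H1.
(D) has a primary amide (-C(=O)NH2) but the -C(=O)NH2 nitrogen has H2, not H1.
So the answer is (B).

B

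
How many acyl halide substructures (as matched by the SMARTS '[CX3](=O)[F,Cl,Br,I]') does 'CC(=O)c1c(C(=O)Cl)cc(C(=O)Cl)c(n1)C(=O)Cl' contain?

3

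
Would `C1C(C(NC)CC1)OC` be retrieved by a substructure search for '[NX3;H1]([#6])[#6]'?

Yes

The pattern [NX3;H1]([#6])[#6] describes a trivalent nitrogen with one H, bonded to two carbons — a secondary amine.
The molecule carries an N-methylamino group (-NHCH3), whose atoms satisfy every constraint of the query, so the pattern matches.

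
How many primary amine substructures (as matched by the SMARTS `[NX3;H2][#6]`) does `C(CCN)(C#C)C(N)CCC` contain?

2

[NX3;H2][#6] is the SMARTS for a primary amine: a trivalent nitrogen with two H attached to carbon.
The molecule carries 2 separate instances of a primary amino group (-NH2) meeting every constraint; each maps to a distinct set of atoms, giving 2 matches.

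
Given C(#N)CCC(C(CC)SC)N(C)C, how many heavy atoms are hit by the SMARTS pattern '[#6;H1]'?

2

Check the 13 heavy atoms by environment: 3× C (H2) → no; 2× C (H1) → match; 4× C (H3) → no; 1× S (H0) → no; 1× C (H0) → no; 2× N (H0) → no.
That gives 2 matching atoms.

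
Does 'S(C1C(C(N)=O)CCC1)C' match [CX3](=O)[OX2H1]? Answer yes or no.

No

The pattern [CX3](=O)[OX2H1] describes an sp2 carbon double-bonded to O and single-bonded to an -OH oxygen — a carboxylic acid.
The closest candidate here is a primary amide (-C(=O)NH2), but the carbonyl is bonded to N, not to an -OH oxygen. No other fragment satisfies the full query, so there is no match.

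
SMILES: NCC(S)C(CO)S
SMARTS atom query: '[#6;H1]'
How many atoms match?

Check the 8 heavy atoms by environment: 2× C (H2) → no; 2× C (H1) → match; 2× S (H1) → no; 1× N (H2) → no; 1× O (H1) → no.
That gives 2 matching atoms.

2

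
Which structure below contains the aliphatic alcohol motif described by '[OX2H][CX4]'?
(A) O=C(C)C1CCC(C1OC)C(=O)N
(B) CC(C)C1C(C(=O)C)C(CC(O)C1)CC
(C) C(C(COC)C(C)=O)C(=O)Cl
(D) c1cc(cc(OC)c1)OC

B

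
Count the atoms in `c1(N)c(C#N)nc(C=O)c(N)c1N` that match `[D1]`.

5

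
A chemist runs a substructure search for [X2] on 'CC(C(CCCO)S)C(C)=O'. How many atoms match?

The query [X2] means: any atom with exactly two total connections (bonds + H).
Check the 11 heavy atoms by environment: 7× C (X4) → no; 1× C (X3) → no; 1× O (X1) → no; 1× O (X2) → match; 1× S (X2) → match.
Summing the matching environments: 1 + 1 = 2 matching atoms.

2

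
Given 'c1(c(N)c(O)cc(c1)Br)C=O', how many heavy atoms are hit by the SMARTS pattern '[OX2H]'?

1

The query [OX2H] means: aliphatic oxygen with two connections, one of which is H — an -OH oxygen.
Check the 11 heavy atoms by environment: 2× c (aromatic, H1, X3) → no; 4× c (aromatic, H0, X3) → no; 1× N (H2, X3) → no; 1× O (H1, X2) → match; 1× Br (H0, X1) → no; 1× C (H1, X3) → no; 1× O (H0, X1) → no.
That gives 1 matching atom.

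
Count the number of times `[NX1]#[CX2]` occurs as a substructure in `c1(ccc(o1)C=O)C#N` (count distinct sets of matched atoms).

1

[NX1]#[CX2] is the SMARTS for a nitrile: a nitrogen triple-bonded to a two-connected carbon.
Exactly one fragment in the molecule meets all constraints, giving 1 match.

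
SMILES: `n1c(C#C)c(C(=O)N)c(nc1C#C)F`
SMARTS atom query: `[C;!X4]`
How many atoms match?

5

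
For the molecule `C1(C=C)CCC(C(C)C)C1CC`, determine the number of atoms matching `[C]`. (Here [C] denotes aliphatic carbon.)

The query [C] means: uppercase C matches aliphatic (non-aromatic) carbon only.
Check the 12 heavy atoms by environment: 12× C → match.
That gives 12 matching atoms.

12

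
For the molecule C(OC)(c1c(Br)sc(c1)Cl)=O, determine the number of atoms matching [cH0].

The query [cH0] means: aromatic carbon with no attached hydrogen (substituted or ring-fusion).
Check the 11 heavy atoms by environment: 1× s (aromatic, H0) → no; 3× c (aromatic, H0) → match; 1× c (aromatic, H1) → no; 1× Br (H0) → no; 1× Cl (H0) → no; 1× C (H0) → no; 2× O (H0) → no; 1× C (H3) → no.
That gives 3 matching atoms.

3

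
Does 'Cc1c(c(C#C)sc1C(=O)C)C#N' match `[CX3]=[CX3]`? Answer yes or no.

No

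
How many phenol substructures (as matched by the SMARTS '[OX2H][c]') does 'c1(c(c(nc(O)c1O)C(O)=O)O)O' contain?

4

[OX2H][c] is the SMARTS for a phenol: a hydroxyl oxygen attached to an aromatic carbon.
The molecule carries 4 separate instances of a hydroxyl group (-OH) meeting every constraint; each maps to a distinct set of atoms, giving 4 matches.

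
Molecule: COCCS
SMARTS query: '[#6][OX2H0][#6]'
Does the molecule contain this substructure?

The pattern [#6][OX2H0][#6] describes an aliphatic oxygen bridging two carbons with no H on the oxygen — an ether.
The molecule carries a methoxy ether (-OCH3), whose atoms satisfy every constraint of the query, so the pattern matches.

Yes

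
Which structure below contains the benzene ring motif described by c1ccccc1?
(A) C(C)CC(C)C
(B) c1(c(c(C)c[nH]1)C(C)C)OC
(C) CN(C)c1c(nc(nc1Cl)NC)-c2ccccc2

C

c1ccccc1 describes six aromatic carbons in a ring (a benzene ring).
(A) has a methyl group (-CH3) but no six-membered all-carbon aromatic ring is present.
(B) has a methyl group (-CH3) but no six-membered all-carbon aromatic ring is present.
(C) contains a phenyl ring, which satisfies every atom and bond constraint.
So the answer is (C).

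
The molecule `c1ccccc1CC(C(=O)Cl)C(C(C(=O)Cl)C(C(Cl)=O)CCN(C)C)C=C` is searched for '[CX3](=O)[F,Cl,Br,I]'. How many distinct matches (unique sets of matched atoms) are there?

3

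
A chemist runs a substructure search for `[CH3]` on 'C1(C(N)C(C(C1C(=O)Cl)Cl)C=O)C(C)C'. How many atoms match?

2

The query [CH3] means: aliphatic carbon with exactly three hydrogens.
Check the 15 heavy atoms by environment: 7× C (H1) → no; 2× O (H0) → no; 1× C (H0) → no; 2× Cl (H0) → no; 1× N (H2) → no; 2× C (H3) → match.
That gives 2 matching atoms.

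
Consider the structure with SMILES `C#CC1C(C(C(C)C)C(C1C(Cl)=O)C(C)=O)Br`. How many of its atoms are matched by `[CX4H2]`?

0

The query [CX4H2] means: sp3 carbon (X4) with exactly two hydrogens.
Check the 17 heavy atoms by environment: 6× C (H1, X4) → no; 3× C (H3, X4) → no; 1× C (H0, X2) → no; 1× C (H1, X2) → no; 2× C (H0, X3) → no; 2× O (H0, X1) → no; 1× Cl (H0, X1) → no; 1× Br (H0, X1) → no.
No environment satisfies the query, so 0 matching atoms.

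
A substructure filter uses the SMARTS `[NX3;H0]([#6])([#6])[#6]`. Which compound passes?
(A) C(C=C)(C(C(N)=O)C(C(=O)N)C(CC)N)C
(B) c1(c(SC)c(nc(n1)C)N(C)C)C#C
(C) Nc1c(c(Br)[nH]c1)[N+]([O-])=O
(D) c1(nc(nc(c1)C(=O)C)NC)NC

[NX3;H0]([#6])([#6])[#6] describes a trivalent nitrogen with no H, bonded to three carbons (a tertiary amine).
(A) has a primary amide (-C(=O)NH2) but the amide nitrogen has H2 and only one carbon neighbour.
(B) contains a dimethylamino group (-N(CH3)2), which satisfies every atom and bond constraint.
(C) has a primary amino group (-NH2) but the nitrogen has H2, not H0 with three carbons.
(D) has an N-methylamino group (-NHCH3) but the nitrogen still has one H (H1), not H0.
So the answer is (B).

B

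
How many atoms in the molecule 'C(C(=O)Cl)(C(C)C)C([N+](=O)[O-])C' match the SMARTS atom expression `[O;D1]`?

3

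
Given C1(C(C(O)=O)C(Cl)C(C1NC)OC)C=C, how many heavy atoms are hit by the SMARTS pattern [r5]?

Check the 15 heavy atoms by environment: 5× C (in 5-ring) → match; 5× C (acyclic) → no; 1× N (acyclic) → no; 3× O (acyclic) → no; 1× Cl (acyclic) → no.
That gives 5 matching atoms.

5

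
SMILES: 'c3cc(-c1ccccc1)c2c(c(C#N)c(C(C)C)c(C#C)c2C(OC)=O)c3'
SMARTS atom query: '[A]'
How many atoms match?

The query [A] means: A matches any aliphatic (non-aromatic) heavy atom.
Check the 27 heavy atoms by environment: 16× c (aromatic) → no; 8× C → match; 2× O → match; 1× N → match.
Summing the matching environments: 8 + 2 + 1 = 11 matching atoms.

11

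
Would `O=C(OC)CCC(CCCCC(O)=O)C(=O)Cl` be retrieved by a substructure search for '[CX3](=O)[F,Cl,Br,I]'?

Yes

The pattern [CX3](=O)[F,Cl,Br,I] describes a carbonyl carbon bonded to a halogen — an acyl halide.
The molecule carries an acyl chloride (-C(=O)Cl), whose atoms satisfy every constraint of the query, so the pattern matches.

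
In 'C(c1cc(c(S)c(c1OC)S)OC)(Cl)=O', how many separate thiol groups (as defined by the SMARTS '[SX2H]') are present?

2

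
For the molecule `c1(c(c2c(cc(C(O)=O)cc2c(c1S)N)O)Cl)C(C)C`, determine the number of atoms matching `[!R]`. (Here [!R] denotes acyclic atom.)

10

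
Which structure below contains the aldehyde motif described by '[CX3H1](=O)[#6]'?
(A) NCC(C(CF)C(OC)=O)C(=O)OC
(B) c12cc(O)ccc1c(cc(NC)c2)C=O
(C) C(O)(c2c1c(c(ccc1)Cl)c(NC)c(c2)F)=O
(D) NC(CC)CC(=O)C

[CX3H1](=O)[#6] describes an sp2 carbon with one H, double-bonded to O and single-bonded to carbon (an aldehyde).
(A) has a methyl-ester group (-C(=O)OCH3) but the carbonyl carbon has H0, not H1.
(B) contains an aldehyde (-CHO), which satisfies every atom and bond constraint.
(C) has a carboxylic acid group (-C(=O)OH) but the carbonyl carbon has H0 and is bonded to O, not H1.
(D) has an acetyl/ketone group (-C(=O)CH3) but the carbonyl carbon has H0 (two carbon neighbours), not H1.
So the answer is (B).

B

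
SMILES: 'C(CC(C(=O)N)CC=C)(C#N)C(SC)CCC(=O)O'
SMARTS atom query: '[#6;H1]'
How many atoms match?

4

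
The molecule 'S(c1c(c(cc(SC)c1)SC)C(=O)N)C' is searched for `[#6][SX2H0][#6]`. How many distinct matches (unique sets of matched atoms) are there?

3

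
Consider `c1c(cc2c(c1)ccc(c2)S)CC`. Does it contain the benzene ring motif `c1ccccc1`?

The pattern c1ccccc1 describes six aromatic carbons in a ring — a benzene ring.
The required atom environment is present in the molecule, so the pattern matches.

Yes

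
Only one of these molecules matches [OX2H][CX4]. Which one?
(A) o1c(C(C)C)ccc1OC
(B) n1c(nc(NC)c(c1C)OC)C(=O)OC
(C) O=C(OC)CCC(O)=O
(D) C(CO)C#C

[OX2H][CX4] describes a hydroxyl oxygen bound to an sp3 (X4) carbon (an aliphatic alcohol).
(A) has a methoxy ether (-OCH3) but the oxygen has H0 (ether), not H1.
(B) has a methoxy ether (-OCH3) but the oxygen has H0 (ether), not H1.
(C) has a carboxylic acid group (-C(=O)OH) but the -OH is on a CX3 carbonyl carbon, not a CX4 carbon.
(D) contains a hydroxyl group (-OH), which satisfies every atom and bond constraint.
So the answer is (D).

D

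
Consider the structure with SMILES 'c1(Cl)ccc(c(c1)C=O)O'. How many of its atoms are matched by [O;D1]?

2

The query [O;D1] means: aliphatic oxygen bonded to exactly one heavy atom.
Check the 10 heavy atoms by environment: 3× c (aromatic, D2) → no; 3× c (aromatic, D3) → no; 2× O (D1) → match; 1× Cl (D1) → no; 1× C (D2) → no.
That gives 2 matching atoms.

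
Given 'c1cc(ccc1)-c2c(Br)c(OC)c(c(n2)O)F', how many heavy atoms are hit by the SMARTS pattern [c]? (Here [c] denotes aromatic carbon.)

11

Check the 17 heavy atoms by environment: 1× n (aromatic) → no; 11× c (aromatic) → match; 1× Br → no; 1× F → no; 2× O → no; 1× C → no.
That gives 11 matching atoms.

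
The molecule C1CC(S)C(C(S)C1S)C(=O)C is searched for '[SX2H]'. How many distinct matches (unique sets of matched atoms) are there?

3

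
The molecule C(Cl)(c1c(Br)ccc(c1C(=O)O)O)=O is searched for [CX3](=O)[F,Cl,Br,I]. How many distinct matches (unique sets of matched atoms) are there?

[CX3](=O)[F,Cl,Br,I] is the SMARTS for an acyl halide: a carbonyl carbon bonded to a halogen.
Exactly one fragment in the molecule meets all constraints, giving 1 match.

1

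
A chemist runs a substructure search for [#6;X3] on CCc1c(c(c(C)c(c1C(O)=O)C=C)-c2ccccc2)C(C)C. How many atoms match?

The query [#6;X3] means: any carbon (aromatic or not) with three total connections.
Check the 23 heavy atoms by environment: 12× c (aromatic, X3) → match; 6× C (X4) → no; 3× C (X3) → match; 1× O (X1) → no; 1× O (X2) → no.
Summing the matching environments: 12 + 3 = 15 matching atoms.

15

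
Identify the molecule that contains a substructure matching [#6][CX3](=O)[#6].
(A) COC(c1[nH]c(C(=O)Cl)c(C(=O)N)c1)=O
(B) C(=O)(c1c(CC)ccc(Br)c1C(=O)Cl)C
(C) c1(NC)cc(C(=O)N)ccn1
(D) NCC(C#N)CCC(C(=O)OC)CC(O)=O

B

[#6][CX3](=O)[#6] describes a carbonyl carbon (no H) flanked by two carbons (a ketone).
(A) has a primary amide (-C(=O)NH2) but one neighbour of the carbonyl carbon is N, not C.
(B) contains an acetyl/ketone group (-C(=O)CH3), which satisfies every atom and bond constraint.
(C) has a primary amide (-C(=O)NH2) but one neighbour of the carbonyl carbon is N, not C.
(D) has a methyl-ester group (-C(=O)OCH3) but one neighbour of the carbonyl carbon is O, not C.
So the answer is (B).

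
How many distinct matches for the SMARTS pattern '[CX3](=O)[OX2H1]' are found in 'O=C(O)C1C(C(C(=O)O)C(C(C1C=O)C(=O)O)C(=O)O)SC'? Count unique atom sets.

4

[CX3](=O)[OX2H1] is the SMARTS for a carboxylic acid: an sp2 carbon double-bonded to O and single-bonded to an -OH oxygen.
The molecule carries 4 separate instances of a carboxylic acid group (-C(=O)OH) meeting every constraint; each maps to a distinct set of atoms, giving 4 matches.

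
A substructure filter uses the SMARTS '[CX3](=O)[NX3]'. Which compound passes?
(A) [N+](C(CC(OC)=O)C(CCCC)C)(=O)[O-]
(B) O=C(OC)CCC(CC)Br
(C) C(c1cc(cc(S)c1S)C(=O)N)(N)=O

[CX3](=O)[NX3] describes a carbonyl carbon bonded to a trivalent nitrogen (an amide).
(A) has a methyl-ester group (-C(=O)OCH3) but the carbonyl is bonded to O, not to an NX3 nitrogen.
(B) has a methyl-ester group (-C(=O)OCH3) but the carbonyl is bonded to O, not to an NX3 nitrogen.
(C) contains a primary amide (-C(=O)NH2), which satisfies every atom and bond constraint.
So the answer is (C).

C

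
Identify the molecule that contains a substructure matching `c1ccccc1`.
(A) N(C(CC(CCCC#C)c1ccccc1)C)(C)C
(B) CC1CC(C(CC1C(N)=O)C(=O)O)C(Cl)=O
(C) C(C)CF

A

c1ccccc1 describes six aromatic carbons in a ring (a benzene ring).
(A) contains a phenyl ring, which satisfies every atom and bond constraint.
(B) has a methyl group (-CH3) but no six-membered all-carbon aromatic ring is present.
(C) has a methyl group (-CH3) but no six-membered all-carbon aromatic ring is present.
So the answer is (A).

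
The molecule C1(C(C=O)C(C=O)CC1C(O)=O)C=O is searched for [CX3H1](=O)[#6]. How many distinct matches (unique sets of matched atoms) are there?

[CX3H1](=O)[#6] is the SMARTS for an aldehyde: an sp2 carbon with one H, double-bonded to O and single-bonded to carbon.
The molecule carries 3 separate instances of an aldehyde (-CHO) meeting every constraint; each maps to a distinct set of atoms, giving 3 matches.

3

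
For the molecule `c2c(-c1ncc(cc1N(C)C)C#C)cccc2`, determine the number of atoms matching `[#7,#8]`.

2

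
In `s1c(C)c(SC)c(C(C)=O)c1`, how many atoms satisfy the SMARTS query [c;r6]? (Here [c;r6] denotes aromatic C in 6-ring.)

The query [c;r6] means: aromatic carbon that belongs to a six-membered ring.
Check the 11 heavy atoms by environment: 1× s (aromatic, in 5-ring) → no; 4× c (aromatic, in 5-ring) → no; 1× S (acyclic) → no; 4× C (acyclic) → no; 1× O (acyclic) → no.
No environment satisfies the query, so 0 matching atoms.

0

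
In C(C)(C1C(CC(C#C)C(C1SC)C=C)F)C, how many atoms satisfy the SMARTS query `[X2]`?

3

Check the 16 heavy atoms by environment: 10× C (X4) → no; 1× F (X1) → no; 2× C (X2) → match; 1× S (X2) → match; 2× C (X3) → no.
Summing the matching environments: 2 + 1 = 3 matching atoms.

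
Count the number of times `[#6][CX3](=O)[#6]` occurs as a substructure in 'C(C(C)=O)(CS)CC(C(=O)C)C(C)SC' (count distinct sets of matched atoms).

[#6][CX3](=O)[#6] is the SMARTS for a ketone: a carbonyl carbon (no H) flanked by two carbons.
The molecule carries 2 separate instances of an acetyl/ketone group (-C(=O)CH3) meeting every constraint; each maps to a distinct set of atoms, giving 2 matches.

2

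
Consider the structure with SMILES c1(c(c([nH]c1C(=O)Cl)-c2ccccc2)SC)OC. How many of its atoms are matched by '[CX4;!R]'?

2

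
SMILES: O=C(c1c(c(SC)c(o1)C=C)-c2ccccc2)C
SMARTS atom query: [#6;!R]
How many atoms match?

The query [#6;!R] means: carbon not in any ring.
Check the 18 heavy atoms by environment: 1× o (aromatic, in 5-ring) → no; 4× c (aromatic, in 5-ring) → no; 5× C (acyclic) → match; 1× O (acyclic) → no; 1× S (acyclic) → no; 6× c (aromatic, in 6-ring) → no.
That gives 5 matching atoms.

5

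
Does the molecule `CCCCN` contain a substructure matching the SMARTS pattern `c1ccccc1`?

No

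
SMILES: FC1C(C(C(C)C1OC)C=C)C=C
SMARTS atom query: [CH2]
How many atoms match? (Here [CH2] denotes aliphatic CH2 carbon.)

2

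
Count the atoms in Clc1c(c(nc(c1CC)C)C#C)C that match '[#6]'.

11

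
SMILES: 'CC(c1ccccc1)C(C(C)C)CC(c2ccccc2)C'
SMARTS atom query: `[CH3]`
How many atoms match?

The query [CH3] means: aliphatic carbon with exactly three hydrogens.
Check the 21 heavy atoms by environment: 4× C (H3) → match; 4× C (H1) → no; 1× C (H2) → no; 2× c (aromatic, H0) → no; 10× c (aromatic, H1) → no.
That gives 4 matching atoms.

4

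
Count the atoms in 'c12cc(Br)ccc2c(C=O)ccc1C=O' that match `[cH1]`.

5

The query [cH1] means: aromatic carbon bearing exactly one hydrogen.
Check the 15 heavy atoms by environment: 5× c (aromatic, H0) → no; 5× c (aromatic, H1) → match; 2× C (H1) → no; 2× O (H0) → no; 1× Br (H0) → no.
That gives 5 matching atoms.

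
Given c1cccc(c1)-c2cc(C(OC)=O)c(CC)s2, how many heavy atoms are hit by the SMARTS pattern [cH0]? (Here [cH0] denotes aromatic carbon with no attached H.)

4

The query [cH0] means: aromatic carbon with no attached hydrogen (substituted or ring-fusion).
Check the 17 heavy atoms by environment: 1× s (aromatic, H0) → no; 4× c (aromatic, H0) → match; 6× c (aromatic, H1) → no; 1× C (H2) → no; 2× C (H3) → no; 1× C (H0) → no; 2× O (H0) → no.
That gives 4 matching atoms.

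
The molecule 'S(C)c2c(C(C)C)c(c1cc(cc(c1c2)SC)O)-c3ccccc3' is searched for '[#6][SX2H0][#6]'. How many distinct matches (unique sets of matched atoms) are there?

2

[#6][SX2H0][#6] is the SMARTS for a thioether: an aliphatic sulfur bridging two carbons with no H on the sulfur.
The molecule carries 2 separate instances of a methylthio ether (-SCH3) meeting every constraint; each maps to a distinct set of atoms, giving 2 matches.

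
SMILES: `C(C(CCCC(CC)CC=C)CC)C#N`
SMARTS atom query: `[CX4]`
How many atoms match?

The query [CX4] means: C with X4: aliphatic carbon with exactly 4 total connections (bonds + H).
Check the 15 heavy atoms by environment: 11× C (X4) → match; 1× C (X2) → no; 1× N (X1) → no; 2× C (X3) → no.
That gives 11 matching atoms.

11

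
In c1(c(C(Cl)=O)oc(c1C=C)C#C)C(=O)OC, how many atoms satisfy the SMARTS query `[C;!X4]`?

Check the 16 heavy atoms by environment: 1× o (aromatic, X2) → no; 4× c (aromatic, X3) → no; 4× C (X3) → match; 2× O (X1) → no; 1× O (X2) → no; 1× C (X4) → no; 2× C (X2) → match; 1× Cl (X1) → no.
Summing the matching environments: 4 + 2 = 6 matching atoms.

6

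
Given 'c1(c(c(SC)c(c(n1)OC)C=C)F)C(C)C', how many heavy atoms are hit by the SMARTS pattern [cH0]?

The query [cH0] means: aromatic carbon with no attached hydrogen (substituted or ring-fusion).
Check the 16 heavy atoms by environment: 1× n (aromatic, H0) → no; 5× c (aromatic, H0) → match; 2× C (H1) → no; 4× C (H3) → no; 1× S (H0) → no; 1× C (H2) → no; 1× O (H0) → no; 1× F (H0) → no.
That gives 5 matching atoms.

5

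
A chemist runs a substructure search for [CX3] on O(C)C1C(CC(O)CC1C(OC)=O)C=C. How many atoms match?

The query [CX3] means: C with X3: aliphatic carbon with exactly 3 total connections.
Check the 15 heavy atoms by environment: 8× C (X4) → no; 3× O (X2) → no; 3× C (X3) → match; 1× O (X1) → no.
That gives 3 matching atoms.

3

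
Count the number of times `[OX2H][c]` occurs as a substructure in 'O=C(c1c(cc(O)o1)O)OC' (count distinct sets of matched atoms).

2

[OX2H][c] is the SMARTS for a phenol: a hydroxyl oxygen attached to an aromatic carbon.
The molecule carries 2 separate instances of a hydroxyl group (-OH) meeting every constraint; each maps to a distinct set of atoms, giving 2 matches.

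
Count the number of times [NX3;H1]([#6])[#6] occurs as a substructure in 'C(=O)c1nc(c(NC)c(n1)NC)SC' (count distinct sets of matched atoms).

[NX3;H1]([#6])[#6] is the SMARTS for a secondary amine: a trivalent nitrogen with one H, bonded to two carbons.
The molecule carries 2 separate instances of an N-methylamino group (-NHCH3) meeting every constraint; each maps to a distinct set of atoms, giving 2 matches.

2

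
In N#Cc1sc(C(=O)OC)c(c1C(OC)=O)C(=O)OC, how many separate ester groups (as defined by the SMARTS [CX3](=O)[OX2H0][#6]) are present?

[CX3](=O)[OX2H0][#6] is the SMARTS for an ester: a carbonyl carbon bonded to an oxygen that is itself bonded to carbon (no H on that O).
The molecule carries 3 separate instances of a methyl-ester group (-C(=O)OCH3) meeting every constraint; each maps to a distinct set of atoms, giving 3 matches.

3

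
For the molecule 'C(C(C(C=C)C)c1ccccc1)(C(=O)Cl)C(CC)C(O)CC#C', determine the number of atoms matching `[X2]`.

3

Check the 23 heavy atoms by environment: 9× C (X4) → no; 2× C (X2) → match; 1× O (X2) → match; 6× c (aromatic, X3) → no; 3× C (X3) → no; 1× O (X1) → no; 1× Cl (X1) → no.
Summing the matching environments: 2 + 1 = 3 matching atoms.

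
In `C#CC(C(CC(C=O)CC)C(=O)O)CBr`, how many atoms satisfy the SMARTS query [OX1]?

2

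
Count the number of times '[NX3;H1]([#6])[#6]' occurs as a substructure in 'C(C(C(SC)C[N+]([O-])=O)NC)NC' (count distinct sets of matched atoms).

2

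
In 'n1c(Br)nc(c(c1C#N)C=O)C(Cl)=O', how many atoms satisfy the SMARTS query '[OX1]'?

2

The query [OX1] means: aliphatic oxygen with one total connection — typically a carbonyl =O or an oxide.
Check the 14 heavy atoms by environment: 2× n (aromatic, X2) → no; 4× c (aromatic, X3) → no; 1× Br (X1) → no; 1× C (X2) → no; 1× N (X1) → no; 2× C (X3) → no; 2× O (X1) → match; 1× Cl (X1) → no.
That gives 2 matching atoms.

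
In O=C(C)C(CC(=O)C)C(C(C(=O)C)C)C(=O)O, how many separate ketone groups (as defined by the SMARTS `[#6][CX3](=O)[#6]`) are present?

[#6][CX3](=O)[#6] is the SMARTS for a ketone: a carbonyl carbon (no H) flanked by two carbons.
The molecule carries 3 separate instances of an acetyl/ketone group (-C(=O)CH3) meeting every constraint; each maps to a distinct set of atoms, giving 3 matches.

3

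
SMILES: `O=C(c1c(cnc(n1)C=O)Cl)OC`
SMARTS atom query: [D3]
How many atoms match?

4

Check the 13 heavy atoms by environment: 2× n (aromatic, D2) → no; 3× c (aromatic, D3) → match; 1× c (aromatic, D2) → no; 1× C (D3) → match; 2× O (D1) → no; 1× O (D2) → no; 1× C (D1) → no; 1× Cl (D1) → no; 1× C (D2) → no.
Summing the matching environments: 3 + 1 = 4 matching atoms.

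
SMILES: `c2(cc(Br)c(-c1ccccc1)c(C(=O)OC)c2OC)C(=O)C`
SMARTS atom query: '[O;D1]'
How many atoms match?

2

The query [O;D1] means: aliphatic oxygen bonded to exactly one heavy atom.
Check the 22 heavy atoms by environment: 6× c (aromatic, D3) → no; 6× c (aromatic, D2) → no; 1× Br (D1) → no; 2× O (D2) → no; 3× C (D1) → no; 2× C (D3) → no; 2× O (D1) → match.
That gives 2 matching atoms.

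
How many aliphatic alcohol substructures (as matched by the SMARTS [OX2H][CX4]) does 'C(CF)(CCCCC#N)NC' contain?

[OX2H][CX4] is the SMARTS for an aliphatic alcohol: a hydroxyl oxygen bound to an sp3 (X4) carbon.
No fragment in the molecule satisfies every constraint, giving 0 matches.

0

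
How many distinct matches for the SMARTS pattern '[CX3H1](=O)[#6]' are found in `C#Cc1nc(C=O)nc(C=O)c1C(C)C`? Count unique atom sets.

2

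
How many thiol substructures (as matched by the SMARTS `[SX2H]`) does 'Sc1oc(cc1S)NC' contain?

[SX2H] is the SMARTS for a thiol: an aliphatic sulfur with two connections, one being H.
The molecule carries 2 separate instances of a thiol (-SH) meeting every constraint; each maps to a distinct set of atoms, giving 2 matches.

2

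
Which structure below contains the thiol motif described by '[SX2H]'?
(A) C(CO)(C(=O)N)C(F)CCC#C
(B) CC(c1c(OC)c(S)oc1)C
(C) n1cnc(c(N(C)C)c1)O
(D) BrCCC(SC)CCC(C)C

B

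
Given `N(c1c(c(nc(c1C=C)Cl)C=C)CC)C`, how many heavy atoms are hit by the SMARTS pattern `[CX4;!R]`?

Check the 15 heavy atoms by environment: 1× n (aromatic, X2, in 6-ring) → no; 5× c (aromatic, X3, in 6-ring) → no; 3× C (X4, acyclic) → match; 1× N (X3, acyclic) → no; 4× C (X3, acyclic) → no; 1× Cl (X1, acyclic) → no.
That gives 3 matching atoms.

3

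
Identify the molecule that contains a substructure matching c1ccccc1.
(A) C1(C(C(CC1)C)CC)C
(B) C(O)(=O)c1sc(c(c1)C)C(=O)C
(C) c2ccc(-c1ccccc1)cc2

c1ccccc1 describes six aromatic carbons in a ring (a benzene ring).
(A) has a methyl group (-CH3) but no six-membered all-carbon aromatic ring is present.
(B) has a methyl group (-CH3) but no six-membered all-carbon aromatic ring is present.
(C) contains a phenyl ring, which satisfies every atom and bond constraint.
So the answer is (C).

C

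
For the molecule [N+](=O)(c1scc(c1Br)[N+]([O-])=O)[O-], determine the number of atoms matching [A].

7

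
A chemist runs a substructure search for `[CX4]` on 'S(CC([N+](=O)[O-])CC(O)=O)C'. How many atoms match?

The query [CX4] means: C with X4: aliphatic carbon with exactly 4 total connections (bonds + H).
Check the 11 heavy atoms by environment: 4× C (X4) → match; 1× S (X2) → no; 1× N (charge +1, X3) → no; 1× O (charge -1, X1) → no; 2× O (X1) → no; 1× C (X3) → no; 1× O (X2) → no.
That gives 4 matching atoms.

4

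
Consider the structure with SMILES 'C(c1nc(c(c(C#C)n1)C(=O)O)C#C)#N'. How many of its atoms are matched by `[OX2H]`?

1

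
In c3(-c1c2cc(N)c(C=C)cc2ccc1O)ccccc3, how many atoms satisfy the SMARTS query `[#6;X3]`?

The query [#6;X3] means: any carbon (aromatic or not) with three total connections.
Check the 20 heavy atoms by environment: 16× c (aromatic, X3) → match; 1× N (X3) → no; 1× O (X2) → no; 2× C (X3) → match.
Summing the matching environments: 16 + 2 = 18 matching atoms.

18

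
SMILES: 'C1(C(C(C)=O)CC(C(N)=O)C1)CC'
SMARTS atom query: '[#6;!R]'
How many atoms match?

5

The query [#6;!R] means: carbon not in any ring.
Check the 13 heavy atoms by environment: 5× C (in 5-ring) → no; 5× C (acyclic) → match; 2× O (acyclic) → no; 1× N (acyclic) → no.
That gives 5 matching atoms.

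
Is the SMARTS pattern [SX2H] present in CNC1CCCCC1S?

Yes

The pattern [SX2H] describes an aliphatic sulfur with two connections, one being H — a thiol.
The molecule carries a thiol (-SH), whose atoms satisfy every constraint of the query, so the pattern matches.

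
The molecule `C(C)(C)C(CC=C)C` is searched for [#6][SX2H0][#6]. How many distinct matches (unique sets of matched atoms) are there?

[#6][SX2H0][#6] is the SMARTS for a thioether: an aliphatic sulfur bridging two carbons with no H on the sulfur.
No fragment in the molecule satisfies every constraint, giving 0 matches.

0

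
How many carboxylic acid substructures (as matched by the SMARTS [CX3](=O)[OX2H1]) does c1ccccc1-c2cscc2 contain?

0

[CX3](=O)[OX2H1] is the SMARTS for a carboxylic acid: an sp2 carbon double-bonded to O and single-bonded to an -OH oxygen.
No fragment in the molecule satisfies every constraint, giving 0 matches.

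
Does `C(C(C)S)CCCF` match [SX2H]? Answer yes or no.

Yes

The pattern [SX2H] describes an aliphatic sulfur with two connections, one being H — a thiol.
The molecule carries a thiol (-SH), whose atoms satisfy every constraint of the query, so the pattern matches.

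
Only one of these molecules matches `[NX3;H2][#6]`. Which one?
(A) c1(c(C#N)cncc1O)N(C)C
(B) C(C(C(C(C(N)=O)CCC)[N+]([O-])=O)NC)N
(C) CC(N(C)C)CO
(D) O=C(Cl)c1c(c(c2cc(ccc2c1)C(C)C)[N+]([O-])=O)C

B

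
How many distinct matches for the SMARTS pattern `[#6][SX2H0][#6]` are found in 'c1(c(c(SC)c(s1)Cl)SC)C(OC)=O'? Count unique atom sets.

[#6][SX2H0][#6] is the SMARTS for a thioether: an aliphatic sulfur bridging two carbons with no H on the sulfur.
The molecule carries 2 separate instances of a methylthio ether (-SCH3) meeting every constraint; each maps to a distinct set of atoms, giving 2 matches.

2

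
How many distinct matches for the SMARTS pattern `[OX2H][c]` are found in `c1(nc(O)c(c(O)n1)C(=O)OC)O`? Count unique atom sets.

[OX2H][c] is the SMARTS for a phenol: a hydroxyl oxygen attached to an aromatic carbon.
The molecule carries 3 separate instances of a hydroxyl group (-OH) meeting every constraint; each maps to a distinct set of atoms, giving 3 matches.

3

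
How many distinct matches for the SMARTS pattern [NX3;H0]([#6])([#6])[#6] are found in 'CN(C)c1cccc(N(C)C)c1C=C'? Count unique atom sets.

2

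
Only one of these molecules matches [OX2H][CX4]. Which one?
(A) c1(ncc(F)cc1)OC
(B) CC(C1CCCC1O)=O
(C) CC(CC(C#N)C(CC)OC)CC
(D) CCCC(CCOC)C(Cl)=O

B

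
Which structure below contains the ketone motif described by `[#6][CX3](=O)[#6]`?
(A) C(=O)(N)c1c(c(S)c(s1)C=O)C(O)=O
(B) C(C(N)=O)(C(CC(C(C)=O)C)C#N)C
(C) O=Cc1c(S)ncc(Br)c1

B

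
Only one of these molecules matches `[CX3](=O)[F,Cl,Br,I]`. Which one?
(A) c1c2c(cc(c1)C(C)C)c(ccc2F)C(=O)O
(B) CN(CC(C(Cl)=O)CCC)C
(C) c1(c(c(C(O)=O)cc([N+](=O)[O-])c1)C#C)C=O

B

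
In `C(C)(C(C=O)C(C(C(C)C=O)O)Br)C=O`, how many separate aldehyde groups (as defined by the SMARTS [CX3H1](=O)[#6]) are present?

3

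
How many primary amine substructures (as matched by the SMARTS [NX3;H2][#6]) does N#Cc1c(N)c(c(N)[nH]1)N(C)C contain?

[NX3;H2][#6] is the SMARTS for a primary amine: a trivalent nitrogen with two H attached to carbon.
The molecule carries 2 separate instances of a primary amino group (-NH2) meeting every constraint; each maps to a distinct set of atoms, giving 2 matches.

2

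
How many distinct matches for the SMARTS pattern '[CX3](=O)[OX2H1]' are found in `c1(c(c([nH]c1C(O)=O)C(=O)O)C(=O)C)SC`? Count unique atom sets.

2

[CX3](=O)[OX2H1] is the SMARTS for a carboxylic acid: an sp2 carbon double-bonded to O and single-bonded to an -OH oxygen.
The molecule carries 2 separate instances of a carboxylic acid group (-C(=O)OH) meeting every constraint; each maps to a distinct set of atoms, giving 2 matches.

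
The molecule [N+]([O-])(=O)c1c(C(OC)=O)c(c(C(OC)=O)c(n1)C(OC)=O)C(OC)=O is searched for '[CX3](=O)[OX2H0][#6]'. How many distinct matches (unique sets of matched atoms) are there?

4

[CX3](=O)[OX2H0][#6] is the SMARTS for an ester: a carbonyl carbon bonded to an oxygen that is itself bonded to carbon (no H on that O).
The molecule carries 4 separate instances of a methyl-ester group (-C(=O)OCH3) meeting every constraint; each maps to a distinct set of atoms, giving 4 matches.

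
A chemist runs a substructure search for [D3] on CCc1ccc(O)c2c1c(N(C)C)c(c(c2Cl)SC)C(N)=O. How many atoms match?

10

The query [D3] means: atom with exactly three heavy-atom neighbours.
Check the 22 heavy atoms by environment: 8× c (aromatic, D3) → match; 2× c (aromatic, D2) → no; 1× S (D2) → no; 4× C (D1) → no; 1× Cl (D1) → no; 1× N (D3) → match; 1× C (D2) → no; 2× O (D1) → no; 1× C (D3) → match; 1× N (D1) → no.
Summing the matching environments: 8 + 1 + 1 = 10 matching atoms.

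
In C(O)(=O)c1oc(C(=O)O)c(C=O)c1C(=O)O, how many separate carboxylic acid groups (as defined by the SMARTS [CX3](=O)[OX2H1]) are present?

[CX3](=O)[OX2H1] is the SMARTS for a carboxylic acid: an sp2 carbon double-bonded to O and single-bonded to an -OH oxygen.
The molecule carries 3 separate instances of a carboxylic acid group (-C(=O)OH) meeting every constraint; each maps to a distinct set of atoms, giving 3 matches.

3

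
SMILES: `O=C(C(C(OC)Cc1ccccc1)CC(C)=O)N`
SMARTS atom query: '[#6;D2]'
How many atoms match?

7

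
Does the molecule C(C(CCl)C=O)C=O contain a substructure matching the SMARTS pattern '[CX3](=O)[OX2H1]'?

No

The pattern [CX3](=O)[OX2H1] describes an sp2 carbon double-bonded to O and single-bonded to an -OH oxygen — a carboxylic acid.
The closest candidate here is an aldehyde (-CHO), but there is no singly-bonded oxygen on the carbonyl carbon. No other fragment satisfies the full query, so there is no match.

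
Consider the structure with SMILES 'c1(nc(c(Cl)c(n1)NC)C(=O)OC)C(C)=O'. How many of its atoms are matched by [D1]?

The query [D1] means: atom with exactly one heavy-atom neighbour (degree 1).
Check the 16 heavy atoms by environment: 2× n (aromatic, D2) → no; 4× c (aromatic, D3) → no; 1× Cl (D1) → match; 2× C (D3) → no; 2× O (D1) → match; 3× C (D1) → match; 1× O (D2) → no; 1× N (D2) → no.
Summing the matching environments: 1 + 2 + 3 = 6 matching atoms.

6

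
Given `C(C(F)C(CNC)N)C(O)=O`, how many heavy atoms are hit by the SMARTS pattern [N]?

2

The query [N] means: uppercase N matches aliphatic (non-aromatic) nitrogen only.
Check the 11 heavy atoms by environment: 6× C → no; 1× F → no; 2× N → match; 2× O → no.
That gives 2 matching atoms.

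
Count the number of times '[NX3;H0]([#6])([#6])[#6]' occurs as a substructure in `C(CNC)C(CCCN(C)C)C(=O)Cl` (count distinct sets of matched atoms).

1

[NX3;H0]([#6])([#6])[#6] is the SMARTS for a tertiary amine: a trivalent nitrogen with no H, bonded to three carbons.
Exactly one fragment in the molecule meets all constraints, giving 1 match.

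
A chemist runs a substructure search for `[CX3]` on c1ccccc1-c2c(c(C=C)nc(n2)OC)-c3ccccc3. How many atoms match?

2

Check the 22 heavy atoms by environment: 2× n (aromatic, X2) → no; 16× c (aromatic, X3) → no; 2× C (X3) → match; 1× O (X2) → no; 1× C (X4) → no.
That gives 2 matching atoms.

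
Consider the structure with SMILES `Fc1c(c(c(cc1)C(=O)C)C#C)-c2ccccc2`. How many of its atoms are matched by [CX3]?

1

The query [CX3] means: C with X3: aliphatic carbon with exactly 3 total connections.
Check the 18 heavy atoms by environment: 12× c (aromatic, X3) → no; 2× C (X2) → no; 1× F (X1) → no; 1× C (X3) → match; 1× O (X1) → no; 1× C (X4) → no.
That gives 1 matching atom.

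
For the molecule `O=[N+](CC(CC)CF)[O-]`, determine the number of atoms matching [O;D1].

2

The query [O;D1] means: aliphatic oxygen bonded to exactly one heavy atom.
Check the 9 heavy atoms by environment: 3× C (D2) → no; 1× C (D3) → no; 1× C (D1) → no; 1× F (D1) → no; 1× N (charge +1, D3) → no; 1× O (charge -1, D1) → match; 1× O (D1) → match.
Summing the matching environments: 1 + 1 = 2 matching atoms.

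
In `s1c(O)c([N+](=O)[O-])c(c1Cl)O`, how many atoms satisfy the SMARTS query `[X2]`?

3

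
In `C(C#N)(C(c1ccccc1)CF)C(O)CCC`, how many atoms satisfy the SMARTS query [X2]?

2

The query [X2] means: any atom with exactly two total connections (bonds + H).
Check the 17 heavy atoms by environment: 7× C (X4) → no; 1× C (X2) → match; 1× N (X1) → no; 1× F (X1) → no; 1× O (X2) → match; 6× c (aromatic, X3) → no.
Summing the matching environments: 1 + 1 = 2 matching atoms.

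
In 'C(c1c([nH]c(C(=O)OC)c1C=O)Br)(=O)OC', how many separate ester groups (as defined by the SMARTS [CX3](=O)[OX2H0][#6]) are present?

2

[CX3](=O)[OX2H0][#6] is the SMARTS for an ester: a carbonyl carbon bonded to an oxygen that is itself bonded to carbon (no H on that O).
The molecule carries 2 separate instances of a methyl-ester group (-C(=O)OCH3) meeting every constraint; each maps to a distinct set of atoms, giving 2 matches.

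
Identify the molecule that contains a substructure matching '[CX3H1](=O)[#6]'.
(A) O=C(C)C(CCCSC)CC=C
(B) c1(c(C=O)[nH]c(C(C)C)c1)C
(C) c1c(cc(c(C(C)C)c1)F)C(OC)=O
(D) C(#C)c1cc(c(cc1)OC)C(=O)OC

B

[CX3H1](=O)[#6] describes an sp2 carbon with one H, double-bonded to O and single-bonded to carbon (an aldehyde).
(A) has an acetyl/ketone group (-C(=O)CH3) but the carbonyl carbon has H0 (two carbon neighbours), not H1.
(B) contains an aldehyde (-CHO), which satisfies every atom and bond constraint.
(C) has a methyl-ester group (-C(=O)OCH3) but the carbonyl carbon has H0, not H1.
(D) has a methyl-ester group (-C(=O)OCH3) but the carbonyl carbon has H0, not H1.
So the answer is (B).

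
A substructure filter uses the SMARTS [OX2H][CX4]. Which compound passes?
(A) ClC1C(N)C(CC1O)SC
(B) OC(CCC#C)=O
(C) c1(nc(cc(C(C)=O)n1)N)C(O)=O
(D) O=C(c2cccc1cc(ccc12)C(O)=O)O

A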